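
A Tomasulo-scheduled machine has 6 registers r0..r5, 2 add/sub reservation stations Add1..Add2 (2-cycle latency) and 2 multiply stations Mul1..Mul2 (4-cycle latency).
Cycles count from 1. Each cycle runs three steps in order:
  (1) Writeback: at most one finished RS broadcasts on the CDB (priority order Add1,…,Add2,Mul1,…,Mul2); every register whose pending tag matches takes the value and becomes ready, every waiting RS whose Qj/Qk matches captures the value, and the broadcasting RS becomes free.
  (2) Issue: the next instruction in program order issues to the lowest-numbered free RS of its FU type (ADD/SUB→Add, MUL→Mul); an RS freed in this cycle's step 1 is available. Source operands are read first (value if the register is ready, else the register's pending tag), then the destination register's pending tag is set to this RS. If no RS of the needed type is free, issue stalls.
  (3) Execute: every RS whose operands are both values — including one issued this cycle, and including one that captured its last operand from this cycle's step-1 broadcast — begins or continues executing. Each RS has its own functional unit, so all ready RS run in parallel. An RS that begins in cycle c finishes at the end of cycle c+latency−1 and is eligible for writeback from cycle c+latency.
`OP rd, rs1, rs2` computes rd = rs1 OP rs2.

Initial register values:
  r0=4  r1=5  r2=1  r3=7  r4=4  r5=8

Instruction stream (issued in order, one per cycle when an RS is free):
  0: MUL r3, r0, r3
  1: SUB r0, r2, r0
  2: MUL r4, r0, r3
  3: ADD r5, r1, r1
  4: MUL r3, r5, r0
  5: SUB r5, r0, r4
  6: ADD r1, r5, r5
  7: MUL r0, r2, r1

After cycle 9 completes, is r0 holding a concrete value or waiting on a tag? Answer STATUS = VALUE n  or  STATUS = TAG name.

STATUS = TAG Mul2

c1: issue MUL r3<-Mul1 | r0:4,r1:5,r2:1,r3:Mul1,r4:4,r5:8
c2: issue SUB r0<-Add1 | r0:Add1,r1:5,r2:1,r3:Mul1,r4:4,r5:8
c3: issue MUL r4<-Mul2 | r0:Add1,r1:5,r2:1,r3:Mul1,r4:Mul2,r5:8
c4: CDB Add1=-3; issue ADD r5<-Add1 | r0:-3,r1:5,r2:1,r3:Mul1,r4:Mul2,r5:Add1
c5: CDB Mul1=28; issue MUL r3<-Mul1 | r0:-3,r1:5,r2:1,r3:Mul1,r4:Mul2,r5:Add1
c6: CDB Add1=10; issue SUB r5<-Add1 | r0:-3,r1:5,r2:1,r3:Mul1,r4:Mul2,r5:Add1
c7: issue ADD r1<-Add2 | r0:-3,r1:Add2,r2:1,r3:Mul1,r4:Mul2,r5:Add1
c8: stall | r0:-3,r1:Add2,r2:1,r3:Mul1,r4:Mul2,r5:Add1
c9: CDB Mul2=-84; issue MUL r0<-Mul2 | r0:Mul2,r1:Add2,r2:1,r3:Mul1,r4:-84,r5:Add1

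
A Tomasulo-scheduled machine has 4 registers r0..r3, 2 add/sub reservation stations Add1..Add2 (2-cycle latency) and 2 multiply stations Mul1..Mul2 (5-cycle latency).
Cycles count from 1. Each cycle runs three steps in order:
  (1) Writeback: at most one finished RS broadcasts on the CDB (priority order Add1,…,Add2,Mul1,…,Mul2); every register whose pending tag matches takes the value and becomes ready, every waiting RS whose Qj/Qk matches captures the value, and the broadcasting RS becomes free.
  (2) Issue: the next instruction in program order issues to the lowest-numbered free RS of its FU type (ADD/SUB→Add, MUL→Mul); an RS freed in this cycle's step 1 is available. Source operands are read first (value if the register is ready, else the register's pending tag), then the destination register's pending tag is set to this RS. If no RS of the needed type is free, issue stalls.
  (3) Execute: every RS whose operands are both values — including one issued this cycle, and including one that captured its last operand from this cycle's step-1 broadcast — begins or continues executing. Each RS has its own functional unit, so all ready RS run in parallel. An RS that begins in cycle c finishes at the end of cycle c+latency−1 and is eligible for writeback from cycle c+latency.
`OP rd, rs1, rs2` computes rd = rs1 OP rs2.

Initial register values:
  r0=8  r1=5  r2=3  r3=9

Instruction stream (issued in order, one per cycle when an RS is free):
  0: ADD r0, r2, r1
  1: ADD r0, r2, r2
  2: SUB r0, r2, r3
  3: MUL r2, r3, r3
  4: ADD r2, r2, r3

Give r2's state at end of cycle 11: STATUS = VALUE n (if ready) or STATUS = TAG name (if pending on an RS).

c1: issue ADD r0<-Add1 | r0:Add1,r1:5,r2:3,r3:9
c2: issue ADD r0<-Add2 | r0:Add2,r1:5,r2:3,r3:9
c3: CDB Add1=8; issue SUB r0<-Add1 | r0:Add1,r1:5,r2:3,r3:9
c4: CDB Add2=6; issue MUL r2<-Mul1 | r0:Add1,r1:5,r2:Mul1,r3:9
c5: CDB Add1=-6; issue ADD r2<-Add1 | r0:-6,r1:5,r2:Add1,r3:9
c6: - | r0:-6,r1:5,r2:Add1,r3:9
c7: - | r0:-6,r1:5,r2:Add1,r3:9
c8: - | r0:-6,r1:5,r2:Add1,r3:9
c9: CDB Mul1=81 | r0:-6,r1:5,r2:Add1,r3:9
c10: - | r0:-6,r1:5,r2:Add1,r3:9
c11: CDB Add1=90 | r0:-6,r1:5,r2:90,r3:9

STATUS = VALUE 90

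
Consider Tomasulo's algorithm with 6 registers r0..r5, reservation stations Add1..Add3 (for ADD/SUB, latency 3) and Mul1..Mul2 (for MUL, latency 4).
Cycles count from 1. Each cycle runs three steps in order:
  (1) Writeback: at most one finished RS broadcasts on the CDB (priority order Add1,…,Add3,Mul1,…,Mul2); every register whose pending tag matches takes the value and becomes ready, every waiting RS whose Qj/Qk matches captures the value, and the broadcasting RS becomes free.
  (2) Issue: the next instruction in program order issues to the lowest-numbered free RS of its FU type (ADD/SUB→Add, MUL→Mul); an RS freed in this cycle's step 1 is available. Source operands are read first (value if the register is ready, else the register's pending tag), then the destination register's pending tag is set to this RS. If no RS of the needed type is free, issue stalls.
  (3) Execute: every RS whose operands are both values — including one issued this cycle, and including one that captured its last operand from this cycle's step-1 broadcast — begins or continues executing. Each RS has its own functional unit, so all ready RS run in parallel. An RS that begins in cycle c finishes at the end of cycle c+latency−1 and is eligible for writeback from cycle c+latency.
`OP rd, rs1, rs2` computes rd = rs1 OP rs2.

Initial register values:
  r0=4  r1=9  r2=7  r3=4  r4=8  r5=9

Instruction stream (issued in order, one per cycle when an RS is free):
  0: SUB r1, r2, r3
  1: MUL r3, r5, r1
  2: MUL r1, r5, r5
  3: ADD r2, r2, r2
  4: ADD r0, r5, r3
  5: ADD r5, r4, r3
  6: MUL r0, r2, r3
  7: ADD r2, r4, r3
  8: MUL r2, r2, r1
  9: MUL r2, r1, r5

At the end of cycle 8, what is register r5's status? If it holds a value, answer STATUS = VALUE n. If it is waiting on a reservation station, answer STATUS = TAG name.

STATUS = TAG Add3

  c1: issue SUB r1<-Add1  regs: r0:4,r1:Add1,r2:7,r3:4,r4:8,r5:9
  c2: issue MUL r3<-Mul1  regs: r0:4,r1:Add1,r2:7,r3:Mul1,r4:8,r5:9
  c3: issue MUL r1<-Mul2  regs: r0:4,r1:Mul2,r2:7,r3:Mul1,r4:8,r5:9
  c4: CDB Add1=3; issue ADD r2<-Add1  regs: r0:4,r1:Mul2,r2:Add1,r3:Mul1,r4:8,r5:9
  c5: issue ADD r0<-Add2  regs: r0:Add2,r1:Mul2,r2:Add1,r3:Mul1,r4:8,r5:9
  c6: issue ADD r5<-Add3  regs: r0:Add2,r1:Mul2,r2:Add1,r3:Mul1,r4:8,r5:Add3
  c7: CDB Add1=14; stall  regs: r0:Add2,r1:Mul2,r2:14,r3:Mul1,r4:8,r5:Add3
  c8: CDB Mul1=27; issue MUL r0<-Mul1  regs: r0:Mul1,r1:Mul2,r2:14,r3:27,r4:8,r5:Add3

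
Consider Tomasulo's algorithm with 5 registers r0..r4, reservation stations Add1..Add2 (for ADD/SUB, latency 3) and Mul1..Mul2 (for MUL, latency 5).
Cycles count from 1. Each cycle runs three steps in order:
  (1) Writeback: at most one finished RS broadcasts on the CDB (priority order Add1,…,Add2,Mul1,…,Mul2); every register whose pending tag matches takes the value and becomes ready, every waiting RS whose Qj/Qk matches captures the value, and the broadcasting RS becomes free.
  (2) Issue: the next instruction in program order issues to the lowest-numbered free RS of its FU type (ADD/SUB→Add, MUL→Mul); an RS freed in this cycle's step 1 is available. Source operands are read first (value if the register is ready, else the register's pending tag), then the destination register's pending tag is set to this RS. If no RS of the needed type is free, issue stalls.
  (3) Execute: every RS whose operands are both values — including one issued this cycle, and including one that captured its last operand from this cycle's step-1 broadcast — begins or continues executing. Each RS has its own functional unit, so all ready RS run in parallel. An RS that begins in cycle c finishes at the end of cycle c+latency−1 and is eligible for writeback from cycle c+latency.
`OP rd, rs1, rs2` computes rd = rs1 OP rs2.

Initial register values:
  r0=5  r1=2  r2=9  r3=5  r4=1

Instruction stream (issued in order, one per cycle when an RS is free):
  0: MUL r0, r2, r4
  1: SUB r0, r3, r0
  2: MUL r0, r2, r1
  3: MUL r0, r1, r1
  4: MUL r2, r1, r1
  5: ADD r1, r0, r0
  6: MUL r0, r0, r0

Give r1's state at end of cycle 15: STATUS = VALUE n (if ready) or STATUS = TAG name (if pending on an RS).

STATUS = VALUE 8

c1: issue MUL r0<-Mul1 | r0:Mul1,r1:2,r2:9,r3:5,r4:1
c2: issue SUB r0<-Add1 | r0:Add1,r1:2,r2:9,r3:5,r4:1
c3: issue MUL r0<-Mul2 | r0:Mul2,r1:2,r2:9,r3:5,r4:1
c4: stall | r0:Mul2,r1:2,r2:9,r3:5,r4:1
c5: stall | r0:Mul2,r1:2,r2:9,r3:5,r4:1
c6: CDB Mul1=9; issue MUL r0<-Mul1 | r0:Mul1,r1:2,r2:9,r3:5,r4:1
c7: stall | r0:Mul1,r1:2,r2:9,r3:5,r4:1
c8: CDB Mul2=18; issue MUL r2<-Mul2 | r0:Mul1,r1:2,r2:Mul2,r3:5,r4:1
c9: CDB Add1=-4; issue ADD r1<-Add1 | r0:Mul1,r1:Add1,r2:Mul2,r3:5,r4:1
c10: stall | r0:Mul1,r1:Add1,r2:Mul2,r3:5,r4:1
c11: CDB Mul1=4; issue MUL r0<-Mul1 | r0:Mul1,r1:Add1,r2:Mul2,r3:5,r4:1
c12: - | r0:Mul1,r1:Add1,r2:Mul2,r3:5,r4:1
c13: CDB Mul2=4 | r0:Mul1,r1:Add1,r2:4,r3:5,r4:1
c14: CDB Add1=8 | r0:Mul1,r1:8,r2:4,r3:5,r4:1
c15: - | r0:Mul1,r1:8,r2:4,r3:5,r4:1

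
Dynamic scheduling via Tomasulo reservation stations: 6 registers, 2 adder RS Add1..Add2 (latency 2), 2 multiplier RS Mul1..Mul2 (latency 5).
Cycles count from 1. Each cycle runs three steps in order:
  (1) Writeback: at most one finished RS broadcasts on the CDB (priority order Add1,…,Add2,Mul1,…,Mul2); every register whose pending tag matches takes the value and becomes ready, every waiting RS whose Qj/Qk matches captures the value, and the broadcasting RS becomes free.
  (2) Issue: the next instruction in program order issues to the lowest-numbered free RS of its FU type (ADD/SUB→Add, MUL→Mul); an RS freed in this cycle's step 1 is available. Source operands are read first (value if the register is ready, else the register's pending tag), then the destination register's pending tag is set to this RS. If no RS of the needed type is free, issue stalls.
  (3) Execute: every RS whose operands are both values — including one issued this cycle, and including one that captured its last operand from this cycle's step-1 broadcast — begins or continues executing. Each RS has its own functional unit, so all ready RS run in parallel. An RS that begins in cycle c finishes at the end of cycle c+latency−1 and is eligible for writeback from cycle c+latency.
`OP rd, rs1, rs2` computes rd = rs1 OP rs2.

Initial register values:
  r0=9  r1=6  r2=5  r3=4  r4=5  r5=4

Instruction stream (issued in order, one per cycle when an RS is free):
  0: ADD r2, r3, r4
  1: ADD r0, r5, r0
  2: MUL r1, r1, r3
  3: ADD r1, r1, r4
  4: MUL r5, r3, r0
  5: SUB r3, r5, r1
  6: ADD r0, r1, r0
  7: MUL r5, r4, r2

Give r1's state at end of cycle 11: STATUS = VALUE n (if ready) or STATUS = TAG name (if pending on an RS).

  c1: issue ADD r2<-Add1  regs: r0:9,r1:6,r2:Add1,r3:4,r4:5,r5:4
  c2: issue ADD r0<-Add2  regs: r0:Add2,r1:6,r2:Add1,r3:4,r4:5,r5:4
  c3: CDB Add1=9; issue MUL r1<-Mul1  regs: r0:Add2,r1:Mul1,r2:9,r3:4,r4:5,r5:4
  c4: CDB Add2=13; issue ADD r1<-Add1  regs: r0:13,r1:Add1,r2:9,r3:4,r4:5,r5:4
  c5: issue MUL r5<-Mul2  regs: r0:13,r1:Add1,r2:9,r3:4,r4:5,r5:Mul2
  c6: issue SUB r3<-Add2  regs: r0:13,r1:Add1,r2:9,r3:Add2,r4:5,r5:Mul2
  c7: stall  regs: r0:13,r1:Add1,r2:9,r3:Add2,r4:5,r5:Mul2
  c8: CDB Mul1=24; stall  regs: r0:13,r1:Add1,r2:9,r3:Add2,r4:5,r5:Mul2
  c9: stall  regs: r0:13,r1:Add1,r2:9,r3:Add2,r4:5,r5:Mul2
  c10: CDB Add1=29; issue ADD r0<-Add1  regs: r0:Add1,r1:29,r2:9,r3:Add2,r4:5,r5:Mul2
  c11: CDB Mul2=52; issue MUL r5<-Mul1  regs: r0:Add1,r1:29,r2:9,r3:Add2,r4:5,r5:Mul1

STATUS = VALUE 29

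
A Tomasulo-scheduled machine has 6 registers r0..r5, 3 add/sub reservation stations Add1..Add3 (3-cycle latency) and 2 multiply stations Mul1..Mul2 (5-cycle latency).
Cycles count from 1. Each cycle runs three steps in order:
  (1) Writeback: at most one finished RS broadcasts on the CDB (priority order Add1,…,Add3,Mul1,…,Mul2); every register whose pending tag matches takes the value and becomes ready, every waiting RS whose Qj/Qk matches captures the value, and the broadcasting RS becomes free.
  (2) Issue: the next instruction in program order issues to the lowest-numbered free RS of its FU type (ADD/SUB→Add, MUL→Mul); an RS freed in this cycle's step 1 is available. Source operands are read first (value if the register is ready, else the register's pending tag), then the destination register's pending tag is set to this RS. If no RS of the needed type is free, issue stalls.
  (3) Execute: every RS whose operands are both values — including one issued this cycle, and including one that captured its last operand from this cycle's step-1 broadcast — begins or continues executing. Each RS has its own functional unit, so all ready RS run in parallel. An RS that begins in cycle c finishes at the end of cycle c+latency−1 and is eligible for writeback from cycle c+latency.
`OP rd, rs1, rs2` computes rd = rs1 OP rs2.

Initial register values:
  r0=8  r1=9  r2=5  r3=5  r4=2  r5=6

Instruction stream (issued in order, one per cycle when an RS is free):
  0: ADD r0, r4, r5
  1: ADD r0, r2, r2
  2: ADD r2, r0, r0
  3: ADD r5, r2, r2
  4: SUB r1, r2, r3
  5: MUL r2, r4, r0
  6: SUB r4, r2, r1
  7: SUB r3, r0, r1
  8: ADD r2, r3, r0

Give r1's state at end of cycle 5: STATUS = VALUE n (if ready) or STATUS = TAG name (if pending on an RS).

STATUS = TAG Add2

cycle 1: issue ADD r0<-Add1 // r0:Add1,r1:9,r2:5,r3:5,r4:2,r5:6
cycle 2: issue ADD r0<-Add2 // r0:Add2,r1:9,r2:5,r3:5,r4:2,r5:6
cycle 3: issue ADD r2<-Add3 // r0:Add2,r1:9,r2:Add3,r3:5,r4:2,r5:6
cycle 4: CDB Add1=8; issue ADD r5<-Add1 // r0:Add2,r1:9,r2:Add3,r3:5,r4:2,r5:Add1
cycle 5: CDB Add2=10; issue SUB r1<-Add2 // r0:10,r1:Add2,r2:Add3,r3:5,r4:2,r5:Add1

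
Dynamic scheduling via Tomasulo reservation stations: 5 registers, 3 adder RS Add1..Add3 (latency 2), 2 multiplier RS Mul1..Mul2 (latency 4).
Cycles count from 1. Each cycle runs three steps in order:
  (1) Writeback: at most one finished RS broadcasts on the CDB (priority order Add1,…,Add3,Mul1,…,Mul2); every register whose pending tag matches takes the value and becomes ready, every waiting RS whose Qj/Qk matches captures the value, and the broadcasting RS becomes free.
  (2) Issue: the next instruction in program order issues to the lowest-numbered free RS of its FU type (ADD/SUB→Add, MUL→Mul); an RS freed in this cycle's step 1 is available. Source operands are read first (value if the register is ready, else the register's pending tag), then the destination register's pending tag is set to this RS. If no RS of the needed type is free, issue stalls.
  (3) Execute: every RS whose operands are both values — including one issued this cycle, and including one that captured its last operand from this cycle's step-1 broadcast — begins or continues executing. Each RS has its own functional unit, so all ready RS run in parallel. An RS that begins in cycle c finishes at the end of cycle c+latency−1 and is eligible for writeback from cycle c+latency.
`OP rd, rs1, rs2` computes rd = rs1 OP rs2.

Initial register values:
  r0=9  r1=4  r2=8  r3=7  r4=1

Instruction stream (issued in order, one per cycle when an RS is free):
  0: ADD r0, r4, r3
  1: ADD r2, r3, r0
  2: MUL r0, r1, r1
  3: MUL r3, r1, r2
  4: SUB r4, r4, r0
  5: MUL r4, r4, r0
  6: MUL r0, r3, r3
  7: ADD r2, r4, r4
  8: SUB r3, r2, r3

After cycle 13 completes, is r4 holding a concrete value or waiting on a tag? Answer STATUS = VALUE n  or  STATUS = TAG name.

STATUS = VALUE -240

cycle 1: issue ADD r0<-Add1 // r0:Add1,r1:4,r2:8,r3:7,r4:1
cycle 2: issue ADD r2<-Add2 // r0:Add1,r1:4,r2:Add2,r3:7,r4:1
cycle 3: CDB Add1=8; issue MUL r0<-Mul1 // r0:Mul1,r1:4,r2:Add2,r3:7,r4:1
cycle 4: issue MUL r3<-Mul2 // r0:Mul1,r1:4,r2:Add2,r3:Mul2,r4:1
cycle 5: CDB Add2=15; issue SUB r4<-Add1 // r0:Mul1,r1:4,r2:15,r3:Mul2,r4:Add1
cycle 6: stall // r0:Mul1,r1:4,r2:15,r3:Mul2,r4:Add1
cycle 7: CDB Mul1=16; issue MUL r4<-Mul1 // r0:16,r1:4,r2:15,r3:Mul2,r4:Mul1
cycle 8: stall // r0:16,r1:4,r2:15,r3:Mul2,r4:Mul1
cycle 9: CDB Add1=-15; stall // r0:16,r1:4,r2:15,r3:Mul2,r4:Mul1
cycle 10: CDB Mul2=60; issue MUL r0<-Mul2 // r0:Mul2,r1:4,r2:15,r3:60,r4:Mul1
cycle 11: issue ADD r2<-Add1 // r0:Mul2,r1:4,r2:Add1,r3:60,r4:Mul1
cycle 12: issue SUB r3<-Add2 // r0:Mul2,r1:4,r2:Add1,r3:Add2,r4:Mul1
cycle 13: CDB Mul1=-240 // r0:Mul2,r1:4,r2:Add1,r3:Add2,r4:-240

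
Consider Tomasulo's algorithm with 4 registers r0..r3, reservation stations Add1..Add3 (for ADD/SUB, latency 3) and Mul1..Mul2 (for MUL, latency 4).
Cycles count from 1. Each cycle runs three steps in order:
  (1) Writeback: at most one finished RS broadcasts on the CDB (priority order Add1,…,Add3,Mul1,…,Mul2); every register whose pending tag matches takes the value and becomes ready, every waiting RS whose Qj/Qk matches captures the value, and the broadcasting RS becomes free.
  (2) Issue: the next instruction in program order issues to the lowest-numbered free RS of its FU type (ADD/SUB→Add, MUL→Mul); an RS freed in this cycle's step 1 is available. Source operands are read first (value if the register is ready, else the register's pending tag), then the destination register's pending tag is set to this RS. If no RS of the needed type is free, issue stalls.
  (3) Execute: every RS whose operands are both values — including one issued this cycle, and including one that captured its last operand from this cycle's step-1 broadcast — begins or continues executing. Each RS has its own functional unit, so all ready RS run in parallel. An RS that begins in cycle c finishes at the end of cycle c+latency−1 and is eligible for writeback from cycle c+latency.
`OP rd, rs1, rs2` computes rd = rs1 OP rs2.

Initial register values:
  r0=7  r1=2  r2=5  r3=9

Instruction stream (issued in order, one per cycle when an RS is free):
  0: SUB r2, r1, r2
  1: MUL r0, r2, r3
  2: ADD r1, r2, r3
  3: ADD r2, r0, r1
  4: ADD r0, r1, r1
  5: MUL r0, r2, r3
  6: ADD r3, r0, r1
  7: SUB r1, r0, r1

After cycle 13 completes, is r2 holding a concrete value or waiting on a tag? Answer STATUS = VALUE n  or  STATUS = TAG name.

STATUS = VALUE -21

  c1: issue SUB r2<-Add1  regs: r0:7,r1:2,r2:Add1,r3:9
  c2: issue MUL r0<-Mul1  regs: r0:Mul1,r1:2,r2:Add1,r3:9
  c3: issue ADD r1<-Add2  regs: r0:Mul1,r1:Add2,r2:Add1,r3:9
  c4: CDB Add1=-3; issue ADD r2<-Add1  regs: r0:Mul1,r1:Add2,r2:Add1,r3:9
  c5: issue ADD r0<-Add3  regs: r0:Add3,r1:Add2,r2:Add1,r3:9
  c6: issue MUL r0<-Mul2  regs: r0:Mul2,r1:Add2,r2:Add1,r3:9
  c7: CDB Add2=6; issue ADD r3<-Add2  regs: r0:Mul2,r1:6,r2:Add1,r3:Add2
  c8: CDB Mul1=-27; stall  regs: r0:Mul2,r1:6,r2:Add1,r3:Add2
  c9: stall  regs: r0:Mul2,r1:6,r2:Add1,r3:Add2
  c10: CDB Add3=12; issue SUB r1<-Add3  regs: r0:Mul2,r1:Add3,r2:Add1,r3:Add2
  c11: CDB Add1=-21  regs: r0:Mul2,r1:Add3,r2:-21,r3:Add2
  c12: -  regs: r0:Mul2,r1:Add3,r2:-21,r3:Add2
  c13: -  regs: r0:Mul2,r1:Add3,r2:-21,r3:Add2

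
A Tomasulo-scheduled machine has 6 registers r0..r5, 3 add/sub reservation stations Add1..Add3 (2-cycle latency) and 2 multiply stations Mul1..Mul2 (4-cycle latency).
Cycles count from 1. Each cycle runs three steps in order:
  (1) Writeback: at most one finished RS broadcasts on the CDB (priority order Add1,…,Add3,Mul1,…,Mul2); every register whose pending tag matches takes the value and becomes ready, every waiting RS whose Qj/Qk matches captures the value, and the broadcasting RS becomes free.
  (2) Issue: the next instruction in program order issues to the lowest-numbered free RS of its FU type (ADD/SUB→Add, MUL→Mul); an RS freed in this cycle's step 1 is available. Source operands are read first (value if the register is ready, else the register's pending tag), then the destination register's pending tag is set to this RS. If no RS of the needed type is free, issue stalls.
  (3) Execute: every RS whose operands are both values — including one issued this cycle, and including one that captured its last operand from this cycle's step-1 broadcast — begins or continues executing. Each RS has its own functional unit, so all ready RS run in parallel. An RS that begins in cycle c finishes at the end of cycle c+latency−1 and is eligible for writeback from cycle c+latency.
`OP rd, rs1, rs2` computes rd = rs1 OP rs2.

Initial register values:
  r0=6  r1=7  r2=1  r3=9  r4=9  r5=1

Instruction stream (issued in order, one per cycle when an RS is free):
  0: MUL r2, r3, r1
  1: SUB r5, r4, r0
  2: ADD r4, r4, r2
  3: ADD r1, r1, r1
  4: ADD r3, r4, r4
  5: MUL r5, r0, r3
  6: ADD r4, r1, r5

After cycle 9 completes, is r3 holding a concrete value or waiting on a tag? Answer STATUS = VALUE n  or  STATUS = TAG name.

cycle 1: issue MUL r2<-Mul1 // r0:6,r1:7,r2:Mul1,r3:9,r4:9,r5:1
cycle 2: issue SUB r5<-Add1 // r0:6,r1:7,r2:Mul1,r3:9,r4:9,r5:Add1
cycle 3: issue ADD r4<-Add2 // r0:6,r1:7,r2:Mul1,r3:9,r4:Add2,r5:Add1
cycle 4: CDB Add1=3; issue ADD r1<-Add1 // r0:6,r1:Add1,r2:Mul1,r3:9,r4:Add2,r5:3
cycle 5: CDB Mul1=63; issue ADD r3<-Add3 // r0:6,r1:Add1,r2:63,r3:Add3,r4:Add2,r5:3
cycle 6: CDB Add1=14; issue MUL r5<-Mul1 // r0:6,r1:14,r2:63,r3:Add3,r4:Add2,r5:Mul1
cycle 7: CDB Add2=72; issue ADD r4<-Add1 // r0:6,r1:14,r2:63,r3:Add3,r4:Add1,r5:Mul1
cycle 8: - // r0:6,r1:14,r2:63,r3:Add3,r4:Add1,r5:Mul1
cycle 9: CDB Add3=144 // r0:6,r1:14,r2:63,r3:144,r4:Add1,r5:Mul1

STATUS = VALUE 144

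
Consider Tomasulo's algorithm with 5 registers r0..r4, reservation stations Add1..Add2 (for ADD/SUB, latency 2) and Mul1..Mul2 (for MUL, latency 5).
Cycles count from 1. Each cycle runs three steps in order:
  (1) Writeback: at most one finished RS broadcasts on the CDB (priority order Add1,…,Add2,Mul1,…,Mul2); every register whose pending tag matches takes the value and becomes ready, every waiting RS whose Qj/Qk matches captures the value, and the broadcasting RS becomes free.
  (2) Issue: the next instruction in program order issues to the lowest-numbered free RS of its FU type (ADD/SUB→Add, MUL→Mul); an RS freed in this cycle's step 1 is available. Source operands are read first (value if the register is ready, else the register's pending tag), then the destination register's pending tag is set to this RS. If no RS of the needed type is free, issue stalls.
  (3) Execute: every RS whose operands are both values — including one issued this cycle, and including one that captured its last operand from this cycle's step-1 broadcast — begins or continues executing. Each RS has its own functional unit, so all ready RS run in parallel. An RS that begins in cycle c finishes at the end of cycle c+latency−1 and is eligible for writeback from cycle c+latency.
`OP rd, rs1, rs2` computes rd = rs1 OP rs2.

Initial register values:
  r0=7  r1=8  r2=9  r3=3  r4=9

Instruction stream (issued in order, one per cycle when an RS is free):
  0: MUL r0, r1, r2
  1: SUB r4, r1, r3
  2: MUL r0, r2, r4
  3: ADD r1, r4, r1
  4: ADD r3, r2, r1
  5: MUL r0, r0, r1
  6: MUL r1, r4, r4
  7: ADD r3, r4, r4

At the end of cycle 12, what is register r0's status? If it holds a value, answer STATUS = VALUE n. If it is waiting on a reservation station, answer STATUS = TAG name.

STATUS = TAG Mul1

cycle 1: issue MUL r0<-Mul1 // r0:Mul1,r1:8,r2:9,r3:3,r4:9
cycle 2: issue SUB r4<-Add1 // r0:Mul1,r1:8,r2:9,r3:3,r4:Add1
cycle 3: issue MUL r0<-Mul2 // r0:Mul2,r1:8,r2:9,r3:3,r4:Add1
cycle 4: CDB Add1=5; issue ADD r1<-Add1 // r0:Mul2,r1:Add1,r2:9,r3:3,r4:5
cycle 5: issue ADD r3<-Add2 // r0:Mul2,r1:Add1,r2:9,r3:Add2,r4:5
cycle 6: CDB Add1=13; stall // r0:Mul2,r1:13,r2:9,r3:Add2,r4:5
cycle 7: CDB Mul1=72; issue MUL r0<-Mul1 // r0:Mul1,r1:13,r2:9,r3:Add2,r4:5
cycle 8: CDB Add2=22; stall // r0:Mul1,r1:13,r2:9,r3:22,r4:5
cycle 9: CDB Mul2=45; issue MUL r1<-Mul2 // r0:Mul1,r1:Mul2,r2:9,r3:22,r4:5
cycle 10: issue ADD r3<-Add1 // r0:Mul1,r1:Mul2,r2:9,r3:Add1,r4:5
cycle 11: - // r0:Mul1,r1:Mul2,r2:9,r3:Add1,r4:5
cycle 12: CDB Add1=10 // r0:Mul1,r1:Mul2,r2:9,r3:10,r4:5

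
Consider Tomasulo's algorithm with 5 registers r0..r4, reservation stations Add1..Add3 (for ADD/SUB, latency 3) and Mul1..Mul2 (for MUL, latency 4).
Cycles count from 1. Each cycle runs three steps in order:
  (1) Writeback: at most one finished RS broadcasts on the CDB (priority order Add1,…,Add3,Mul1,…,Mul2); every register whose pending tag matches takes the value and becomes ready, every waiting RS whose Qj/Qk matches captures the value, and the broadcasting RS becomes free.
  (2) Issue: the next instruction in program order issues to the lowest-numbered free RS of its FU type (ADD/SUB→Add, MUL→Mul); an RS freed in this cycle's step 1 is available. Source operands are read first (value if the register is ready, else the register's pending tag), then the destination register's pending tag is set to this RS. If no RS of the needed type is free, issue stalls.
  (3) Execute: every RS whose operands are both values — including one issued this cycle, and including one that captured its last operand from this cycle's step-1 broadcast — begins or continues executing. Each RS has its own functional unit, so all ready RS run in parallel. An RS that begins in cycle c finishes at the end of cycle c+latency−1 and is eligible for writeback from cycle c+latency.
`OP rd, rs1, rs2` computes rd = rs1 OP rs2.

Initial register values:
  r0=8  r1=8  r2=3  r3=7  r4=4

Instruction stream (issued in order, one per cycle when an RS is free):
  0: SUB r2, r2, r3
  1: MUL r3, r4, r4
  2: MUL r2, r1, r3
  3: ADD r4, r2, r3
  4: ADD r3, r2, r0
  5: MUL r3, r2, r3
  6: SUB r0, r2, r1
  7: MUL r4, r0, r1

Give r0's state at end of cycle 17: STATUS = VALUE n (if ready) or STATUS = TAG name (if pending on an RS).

STATUS = VALUE 120

c1: issue SUB r2<-Add1 | r0:8,r1:8,r2:Add1,r3:7,r4:4
c2: issue MUL r3<-Mul1 | r0:8,r1:8,r2:Add1,r3:Mul1,r4:4
c3: issue MUL r2<-Mul2 | r0:8,r1:8,r2:Mul2,r3:Mul1,r4:4
c4: CDB Add1=-4; issue ADD r4<-Add1 | r0:8,r1:8,r2:Mul2,r3:Mul1,r4:Add1
c5: issue ADD r3<-Add2 | r0:8,r1:8,r2:Mul2,r3:Add2,r4:Add1
c6: CDB Mul1=16; issue MUL r3<-Mul1 | r0:8,r1:8,r2:Mul2,r3:Mul1,r4:Add1
c7: issue SUB r0<-Add3 | r0:Add3,r1:8,r2:Mul2,r3:Mul1,r4:Add1
c8: stall | r0:Add3,r1:8,r2:Mul2,r3:Mul1,r4:Add1
c9: stall | r0:Add3,r1:8,r2:Mul2,r3:Mul1,r4:Add1
c10: CDB Mul2=128; issue MUL r4<-Mul2 | r0:Add3,r1:8,r2:128,r3:Mul1,r4:Mul2
c11: - | r0:Add3,r1:8,r2:128,r3:Mul1,r4:Mul2
c12: - | r0:Add3,r1:8,r2:128,r3:Mul1,r4:Mul2
c13: CDB Add1=144 | r0:Add3,r1:8,r2:128,r3:Mul1,r4:Mul2
c14: CDB Add2=136 | r0:Add3,r1:8,r2:128,r3:Mul1,r4:Mul2
c15: CDB Add3=120 | r0:120,r1:8,r2:128,r3:Mul1,r4:Mul2
c16: - | r0:120,r1:8,r2:128,r3:Mul1,r4:Mul2
c17: - | r0:120,r1:8,r2:128,r3:Mul1,r4:Mul2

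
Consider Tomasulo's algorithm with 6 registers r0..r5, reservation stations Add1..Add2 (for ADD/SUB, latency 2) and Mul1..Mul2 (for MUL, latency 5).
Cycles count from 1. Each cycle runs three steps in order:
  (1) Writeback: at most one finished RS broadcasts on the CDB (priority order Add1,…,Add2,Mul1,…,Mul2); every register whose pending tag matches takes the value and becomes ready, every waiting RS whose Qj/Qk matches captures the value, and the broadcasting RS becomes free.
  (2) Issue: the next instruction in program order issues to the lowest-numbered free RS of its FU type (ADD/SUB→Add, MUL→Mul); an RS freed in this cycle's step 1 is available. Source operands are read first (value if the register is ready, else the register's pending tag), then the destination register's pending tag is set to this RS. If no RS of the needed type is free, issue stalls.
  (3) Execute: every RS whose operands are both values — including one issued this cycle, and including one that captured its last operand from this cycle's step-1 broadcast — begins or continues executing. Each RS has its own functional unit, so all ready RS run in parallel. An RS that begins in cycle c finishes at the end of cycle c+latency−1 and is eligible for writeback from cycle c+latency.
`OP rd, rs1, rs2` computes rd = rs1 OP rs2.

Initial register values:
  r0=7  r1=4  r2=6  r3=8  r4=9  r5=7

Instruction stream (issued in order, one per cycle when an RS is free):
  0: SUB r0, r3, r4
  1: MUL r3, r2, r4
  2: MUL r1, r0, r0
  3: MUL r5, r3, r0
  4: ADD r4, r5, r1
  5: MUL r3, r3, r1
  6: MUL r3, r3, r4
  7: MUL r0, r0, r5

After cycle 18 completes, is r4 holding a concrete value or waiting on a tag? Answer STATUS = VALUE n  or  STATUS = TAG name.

STATUS = VALUE -53

cycle 1: issue SUB r0<-Add1 // r0:Add1,r1:4,r2:6,r3:8,r4:9,r5:7
cycle 2: issue MUL r3<-Mul1 // r0:Add1,r1:4,r2:6,r3:Mul1,r4:9,r5:7
cycle 3: CDB Add1=-1; issue MUL r1<-Mul2 // r0:-1,r1:Mul2,r2:6,r3:Mul1,r4:9,r5:7
cycle 4: stall // r0:-1,r1:Mul2,r2:6,r3:Mul1,r4:9,r5:7
cycle 5: stall // r0:-1,r1:Mul2,r2:6,r3:Mul1,r4:9,r5:7
cycle 6: stall // r0:-1,r1:Mul2,r2:6,r3:Mul1,r4:9,r5:7
cycle 7: CDB Mul1=54; issue MUL r5<-Mul1 // r0:-1,r1:Mul2,r2:6,r3:54,r4:9,r5:Mul1
cycle 8: CDB Mul2=1; issue ADD r4<-Add1 // r0:-1,r1:1,r2:6,r3:54,r4:Add1,r5:Mul1
cycle 9: issue MUL r3<-Mul2 // r0:-1,r1:1,r2:6,r3:Mul2,r4:Add1,r5:Mul1
cycle 10: stall // r0:-1,r1:1,r2:6,r3:Mul2,r4:Add1,r5:Mul1
cycle 11: stall // r0:-1,r1:1,r2:6,r3:Mul2,r4:Add1,r5:Mul1
cycle 12: CDB Mul1=-54; issue MUL r3<-Mul1 // r0:-1,r1:1,r2:6,r3:Mul1,r4:Add1,r5:-54
cycle 13: stall // r0:-1,r1:1,r2:6,r3:Mul1,r4:Add1,r5:-54
cycle 14: CDB Add1=-53; stall // r0:-1,r1:1,r2:6,r3:Mul1,r4:-53,r5:-54
cycle 15: CDB Mul2=54; issue MUL r0<-Mul2 // r0:Mul2,r1:1,r2:6,r3:Mul1,r4:-53,r5:-54
cycle 16: - // r0:Mul2,r1:1,r2:6,r3:Mul1,r4:-53,r5:-54
cycle 17: - // r0:Mul2,r1:1,r2:6,r3:Mul1,r4:-53,r5:-54
cycle 18: - // r0:Mul2,r1:1,r2:6,r3:Mul1,r4:-53,r5:-54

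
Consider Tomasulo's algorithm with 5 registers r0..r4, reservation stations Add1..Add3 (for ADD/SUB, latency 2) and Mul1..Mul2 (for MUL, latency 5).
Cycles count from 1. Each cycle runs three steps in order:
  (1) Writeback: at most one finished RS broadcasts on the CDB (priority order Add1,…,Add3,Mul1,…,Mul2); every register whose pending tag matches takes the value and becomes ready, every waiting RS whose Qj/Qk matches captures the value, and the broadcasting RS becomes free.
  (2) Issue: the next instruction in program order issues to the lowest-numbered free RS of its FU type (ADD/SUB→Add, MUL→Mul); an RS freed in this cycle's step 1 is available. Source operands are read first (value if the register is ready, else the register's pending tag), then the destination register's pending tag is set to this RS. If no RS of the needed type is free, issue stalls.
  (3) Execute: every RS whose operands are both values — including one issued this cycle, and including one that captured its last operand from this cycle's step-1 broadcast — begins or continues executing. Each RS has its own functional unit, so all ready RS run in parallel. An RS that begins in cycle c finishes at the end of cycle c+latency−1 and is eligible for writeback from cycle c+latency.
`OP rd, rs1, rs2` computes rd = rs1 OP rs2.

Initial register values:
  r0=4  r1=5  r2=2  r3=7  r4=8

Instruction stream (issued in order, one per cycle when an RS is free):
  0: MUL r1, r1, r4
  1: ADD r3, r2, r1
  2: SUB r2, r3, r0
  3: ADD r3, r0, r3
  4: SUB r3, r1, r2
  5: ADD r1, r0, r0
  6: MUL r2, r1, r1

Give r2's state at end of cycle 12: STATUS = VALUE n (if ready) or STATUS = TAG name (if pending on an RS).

cycle 1: issue MUL r1<-Mul1 // r0:4,r1:Mul1,r2:2,r3:7,r4:8
cycle 2: issue ADD r3<-Add1 // r0:4,r1:Mul1,r2:2,r3:Add1,r4:8
cycle 3: issue SUB r2<-Add2 // r0:4,r1:Mul1,r2:Add2,r3:Add1,r4:8
cycle 4: issue ADD r3<-Add3 // r0:4,r1:Mul1,r2:Add2,r3:Add3,r4:8
cycle 5: stall // r0:4,r1:Mul1,r2:Add2,r3:Add3,r4:8
cycle 6: CDB Mul1=40; stall // r0:4,r1:40,r2:Add2,r3:Add3,r4:8
cycle 7: stall // r0:4,r1:40,r2:Add2,r3:Add3,r4:8
cycle 8: CDB Add1=42; issue SUB r3<-Add1 // r0:4,r1:40,r2:Add2,r3:Add1,r4:8
cycle 9: stall // r0:4,r1:40,r2:Add2,r3:Add1,r4:8
cycle 10: CDB Add2=38; issue ADD r1<-Add2 // r0:4,r1:Add2,r2:38,r3:Add1,r4:8
cycle 11: CDB Add3=46; issue MUL r2<-Mul1 // r0:4,r1:Add2,r2:Mul1,r3:Add1,r4:8
cycle 12: CDB Add1=2 // r0:4,r1:Add2,r2:Mul1,r3:2,r4:8

STATUS = TAG Mul1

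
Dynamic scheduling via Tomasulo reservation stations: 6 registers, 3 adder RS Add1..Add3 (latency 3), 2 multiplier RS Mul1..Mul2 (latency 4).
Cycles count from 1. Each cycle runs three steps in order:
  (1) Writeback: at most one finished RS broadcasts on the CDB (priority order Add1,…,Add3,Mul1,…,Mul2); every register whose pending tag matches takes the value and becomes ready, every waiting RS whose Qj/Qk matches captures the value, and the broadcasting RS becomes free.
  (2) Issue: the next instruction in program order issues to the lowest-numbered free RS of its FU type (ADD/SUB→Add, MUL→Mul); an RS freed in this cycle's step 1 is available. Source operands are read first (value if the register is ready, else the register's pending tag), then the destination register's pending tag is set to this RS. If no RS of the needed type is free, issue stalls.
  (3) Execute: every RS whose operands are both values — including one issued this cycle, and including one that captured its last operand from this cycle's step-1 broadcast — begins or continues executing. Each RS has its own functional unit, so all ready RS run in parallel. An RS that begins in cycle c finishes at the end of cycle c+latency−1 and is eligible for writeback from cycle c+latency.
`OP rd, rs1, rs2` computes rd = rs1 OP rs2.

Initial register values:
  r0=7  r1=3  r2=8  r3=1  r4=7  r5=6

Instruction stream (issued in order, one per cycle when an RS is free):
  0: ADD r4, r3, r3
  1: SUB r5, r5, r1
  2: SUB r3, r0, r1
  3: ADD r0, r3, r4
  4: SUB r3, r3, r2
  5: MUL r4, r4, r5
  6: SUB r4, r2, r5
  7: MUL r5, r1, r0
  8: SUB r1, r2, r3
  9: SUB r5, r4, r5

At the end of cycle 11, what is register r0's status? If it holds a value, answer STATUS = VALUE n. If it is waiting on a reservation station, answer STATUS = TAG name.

cycle 1: issue ADD r4<-Add1 // r0:7,r1:3,r2:8,r3:1,r4:Add1,r5:6
cycle 2: issue SUB r5<-Add2 // r0:7,r1:3,r2:8,r3:1,r4:Add1,r5:Add2
cycle 3: issue SUB r3<-Add3 // r0:7,r1:3,r2:8,r3:Add3,r4:Add1,r5:Add2
cycle 4: CDB Add1=2; issue ADD r0<-Add1 // r0:Add1,r1:3,r2:8,r3:Add3,r4:2,r5:Add2
cycle 5: CDB Add2=3; issue SUB r3<-Add2 // r0:Add1,r1:3,r2:8,r3:Add2,r4:2,r5:3
cycle 6: CDB Add3=4; issue MUL r4<-Mul1 // r0:Add1,r1:3,r2:8,r3:Add2,r4:Mul1,r5:3
cycle 7: issue SUB r4<-Add3 // r0:Add1,r1:3,r2:8,r3:Add2,r4:Add3,r5:3
cycle 8: issue MUL r5<-Mul2 // r0:Add1,r1:3,r2:8,r3:Add2,r4:Add3,r5:Mul2
cycle 9: CDB Add1=6; issue SUB r1<-Add1 // r0:6,r1:Add1,r2:8,r3:Add2,r4:Add3,r5:Mul2
cycle 10: CDB Add2=-4; issue SUB r5<-Add2 // r0:6,r1:Add1,r2:8,r3:-4,r4:Add3,r5:Add2
cycle 11: CDB Add3=5 // r0:6,r1:Add1,r2:8,r3:-4,r4:5,r5:Add2

STATUS = VALUE 6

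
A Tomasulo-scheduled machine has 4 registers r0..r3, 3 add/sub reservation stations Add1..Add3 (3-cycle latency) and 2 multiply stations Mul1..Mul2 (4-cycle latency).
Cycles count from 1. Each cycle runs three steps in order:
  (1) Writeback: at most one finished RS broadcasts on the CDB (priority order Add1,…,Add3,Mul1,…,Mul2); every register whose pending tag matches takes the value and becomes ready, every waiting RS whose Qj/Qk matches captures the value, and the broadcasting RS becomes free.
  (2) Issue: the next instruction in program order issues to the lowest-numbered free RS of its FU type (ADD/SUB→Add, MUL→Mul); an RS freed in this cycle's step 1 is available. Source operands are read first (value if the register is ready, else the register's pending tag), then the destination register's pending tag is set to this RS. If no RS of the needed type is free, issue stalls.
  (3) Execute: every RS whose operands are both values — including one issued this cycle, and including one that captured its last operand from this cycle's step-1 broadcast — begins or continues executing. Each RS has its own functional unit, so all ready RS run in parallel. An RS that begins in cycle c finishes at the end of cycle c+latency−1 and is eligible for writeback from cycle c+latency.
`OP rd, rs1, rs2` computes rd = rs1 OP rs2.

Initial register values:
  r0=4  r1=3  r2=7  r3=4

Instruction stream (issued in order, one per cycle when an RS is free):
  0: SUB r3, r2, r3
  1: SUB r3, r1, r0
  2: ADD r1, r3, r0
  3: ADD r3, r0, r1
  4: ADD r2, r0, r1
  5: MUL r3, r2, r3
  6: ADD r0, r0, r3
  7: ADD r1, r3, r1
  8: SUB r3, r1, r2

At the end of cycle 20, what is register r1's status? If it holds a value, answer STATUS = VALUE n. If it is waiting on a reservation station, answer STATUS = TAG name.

  c1: issue SUB r3<-Add1  regs: r0:4,r1:3,r2:7,r3:Add1
  c2: issue SUB r3<-Add2  regs: r0:4,r1:3,r2:7,r3:Add2
  c3: issue ADD r1<-Add3  regs: r0:4,r1:Add3,r2:7,r3:Add2
  c4: CDB Add1=3; issue ADD r3<-Add1  regs: r0:4,r1:Add3,r2:7,r3:Add1
  c5: CDB Add2=-1; issue ADD r2<-Add2  regs: r0:4,r1:Add3,r2:Add2,r3:Add1
  c6: issue MUL r3<-Mul1  regs: r0:4,r1:Add3,r2:Add2,r3:Mul1
  c7: stall  regs: r0:4,r1:Add3,r2:Add2,r3:Mul1
  c8: CDB Add3=3; issue ADD r0<-Add3  regs: r0:Add3,r1:3,r2:Add2,r3:Mul1
  c9: stall  regs: r0:Add3,r1:3,r2:Add2,r3:Mul1
  c10: stall  regs: r0:Add3,r1:3,r2:Add2,r3:Mul1
  c11: CDB Add1=7; issue ADD r1<-Add1  regs: r0:Add3,r1:Add1,r2:Add2,r3:Mul1
  c12: CDB Add2=7; issue SUB r3<-Add2  regs: r0:Add3,r1:Add1,r2:7,r3:Add2
  c13: -  regs: r0:Add3,r1:Add1,r2:7,r3:Add2
  c14: -  regs: r0:Add3,r1:Add1,r2:7,r3:Add2
  c15: -  regs: r0:Add3,r1:Add1,r2:7,r3:Add2
  c16: CDB Mul1=49  regs: r0:Add3,r1:Add1,r2:7,r3:Add2
  c17: -  regs: r0:Add3,r1:Add1,r2:7,r3:Add2
  c18: -  regs: r0:Add3,r1:Add1,r2:7,r3:Add2
  c19: CDB Add1=52  regs: r0:Add3,r1:52,r2:7,r3:Add2
  c20: CDB Add3=53  regs: r0:53,r1:52,r2:7,r3:Add2

STATUS = VALUE 52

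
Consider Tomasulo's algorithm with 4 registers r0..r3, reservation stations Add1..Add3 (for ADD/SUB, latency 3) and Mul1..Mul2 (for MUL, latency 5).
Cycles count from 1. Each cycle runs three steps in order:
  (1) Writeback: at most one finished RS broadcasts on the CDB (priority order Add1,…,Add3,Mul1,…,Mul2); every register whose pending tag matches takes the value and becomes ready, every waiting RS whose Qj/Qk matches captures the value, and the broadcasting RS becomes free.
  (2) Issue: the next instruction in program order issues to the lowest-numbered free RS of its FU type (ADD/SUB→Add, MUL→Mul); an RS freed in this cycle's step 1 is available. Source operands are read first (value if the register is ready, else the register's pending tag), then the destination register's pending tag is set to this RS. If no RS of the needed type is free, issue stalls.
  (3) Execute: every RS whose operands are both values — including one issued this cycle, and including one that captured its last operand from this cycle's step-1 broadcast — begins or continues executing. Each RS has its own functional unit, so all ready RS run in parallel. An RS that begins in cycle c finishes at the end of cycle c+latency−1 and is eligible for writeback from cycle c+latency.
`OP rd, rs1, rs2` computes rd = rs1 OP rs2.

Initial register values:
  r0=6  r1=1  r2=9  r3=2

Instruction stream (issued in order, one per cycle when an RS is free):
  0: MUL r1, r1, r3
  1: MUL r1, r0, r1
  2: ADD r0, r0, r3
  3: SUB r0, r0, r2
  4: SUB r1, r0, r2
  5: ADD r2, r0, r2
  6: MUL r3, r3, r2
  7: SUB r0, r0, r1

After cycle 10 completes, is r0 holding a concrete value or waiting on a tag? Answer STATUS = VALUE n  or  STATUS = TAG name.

cycle 1: issue MUL r1<-Mul1 // r0:6,r1:Mul1,r2:9,r3:2
cycle 2: issue MUL r1<-Mul2 // r0:6,r1:Mul2,r2:9,r3:2
cycle 3: issue ADD r0<-Add1 // r0:Add1,r1:Mul2,r2:9,r3:2
cycle 4: issue SUB r0<-Add2 // r0:Add2,r1:Mul2,r2:9,r3:2
cycle 5: issue SUB r1<-Add3 // r0:Add2,r1:Add3,r2:9,r3:2
cycle 6: CDB Add1=8; issue ADD r2<-Add1 // r0:Add2,r1:Add3,r2:Add1,r3:2
cycle 7: CDB Mul1=2; issue MUL r3<-Mul1 // r0:Add2,r1:Add3,r2:Add1,r3:Mul1
cycle 8: stall // r0:Add2,r1:Add3,r2:Add1,r3:Mul1
cycle 9: CDB Add2=-1; issue SUB r0<-Add2 // r0:Add2,r1:Add3,r2:Add1,r3:Mul1
cycle 10: - // r0:Add2,r1:Add3,r2:Add1,r3:Mul1

STATUS = TAG Add2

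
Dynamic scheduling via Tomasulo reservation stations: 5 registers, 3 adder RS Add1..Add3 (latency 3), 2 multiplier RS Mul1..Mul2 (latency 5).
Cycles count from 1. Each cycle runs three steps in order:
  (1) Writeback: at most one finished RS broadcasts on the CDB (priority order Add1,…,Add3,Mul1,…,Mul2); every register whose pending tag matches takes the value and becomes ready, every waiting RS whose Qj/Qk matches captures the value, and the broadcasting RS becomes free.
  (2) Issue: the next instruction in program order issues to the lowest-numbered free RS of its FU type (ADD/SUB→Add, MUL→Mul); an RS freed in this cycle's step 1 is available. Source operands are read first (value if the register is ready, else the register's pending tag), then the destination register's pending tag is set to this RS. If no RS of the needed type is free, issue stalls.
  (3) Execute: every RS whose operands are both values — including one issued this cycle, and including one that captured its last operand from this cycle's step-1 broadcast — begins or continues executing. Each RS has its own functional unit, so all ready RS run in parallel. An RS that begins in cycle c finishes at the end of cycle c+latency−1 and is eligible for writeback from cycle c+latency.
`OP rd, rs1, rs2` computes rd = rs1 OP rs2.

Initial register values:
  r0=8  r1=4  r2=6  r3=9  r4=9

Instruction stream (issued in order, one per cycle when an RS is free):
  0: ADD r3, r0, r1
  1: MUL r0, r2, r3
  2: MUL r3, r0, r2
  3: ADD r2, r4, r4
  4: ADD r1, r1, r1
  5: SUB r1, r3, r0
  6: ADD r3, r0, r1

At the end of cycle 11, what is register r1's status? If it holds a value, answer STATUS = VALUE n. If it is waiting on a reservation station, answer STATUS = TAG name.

STATUS = TAG Add3

  c1: issue ADD r3<-Add1  regs: r0:8,r1:4,r2:6,r3:Add1,r4:9
  c2: issue MUL r0<-Mul1  regs: r0:Mul1,r1:4,r2:6,r3:Add1,r4:9
  c3: issue MUL r3<-Mul2  regs: r0:Mul1,r1:4,r2:6,r3:Mul2,r4:9
  c4: CDB Add1=12; issue ADD r2<-Add1  regs: r0:Mul1,r1:4,r2:Add1,r3:Mul2,r4:9
  c5: issue ADD r1<-Add2  regs: r0:Mul1,r1:Add2,r2:Add1,r3:Mul2,r4:9
  c6: issue SUB r1<-Add3  regs: r0:Mul1,r1:Add3,r2:Add1,r3:Mul2,r4:9
  c7: CDB Add1=18; issue ADD r3<-Add1  regs: r0:Mul1,r1:Add3,r2:18,r3:Add1,r4:9
  c8: CDB Add2=8  regs: r0:Mul1,r1:Add3,r2:18,r3:Add1,r4:9
  c9: CDB Mul1=72  regs: r0:72,r1:Add3,r2:18,r3:Add1,r4:9
  c10: -  regs: r0:72,r1:Add3,r2:18,r3:Add1,r4:9
  c11: -  regs: r0:72,r1:Add3,r2:18,r3:Add1,r4:9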